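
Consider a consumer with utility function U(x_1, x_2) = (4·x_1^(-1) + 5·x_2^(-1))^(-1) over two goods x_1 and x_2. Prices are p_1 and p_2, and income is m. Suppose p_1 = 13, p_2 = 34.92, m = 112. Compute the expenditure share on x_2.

share on x_2 = 0.6469

MRS = MU_x_1/MU_x_2 = (4/5)·(x_2/x_1)^(2). Set equal to p_1/p_2.
Solve for the ratio: x_2/x_1 = [(5/4)·p_1/p_2]^(0.5).
With the ratio pinned down, the budget gives x_1* = m/(p_1 + p_2·(x_2/x_1)) and x_2* = (x_2/x_1)·x_1*.
Numerically x_2/x_1 = 0.682165, so x_1* = 112/(13 + 34.92·0.682165) = 3.0417 and x_2* = 0.682165·3.0417 = 2.075.
Expenditure on x_2: 34.92·2.075 = 72.4576; share = 0.6469.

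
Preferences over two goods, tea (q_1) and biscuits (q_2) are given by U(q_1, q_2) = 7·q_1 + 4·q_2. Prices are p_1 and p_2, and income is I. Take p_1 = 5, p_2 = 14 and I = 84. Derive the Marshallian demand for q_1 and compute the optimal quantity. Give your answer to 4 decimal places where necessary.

q_1 gives more utility per dollar, so spend all income on q_1: q_1* = I/p_1, q_2* = 0.
Numerically: q_1* = 16.8, q_2* = 0.

q_1* = 16.8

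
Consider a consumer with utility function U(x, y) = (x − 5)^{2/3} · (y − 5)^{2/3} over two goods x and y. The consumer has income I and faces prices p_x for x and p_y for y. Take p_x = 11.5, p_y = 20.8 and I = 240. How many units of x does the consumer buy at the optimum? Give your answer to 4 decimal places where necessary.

Substituting into the budget: x* = 5 + 0.5·(I − 5·p_x − 5·p_y)/p_x, and y* = 5 + 0.5·(…)/p_y.
Discretionary income = 240 − 5·11.5 − 5·20.8 = 78.5; x* = 5 + 0.5·78.5/11.5 = 8.413.

x* = 8.413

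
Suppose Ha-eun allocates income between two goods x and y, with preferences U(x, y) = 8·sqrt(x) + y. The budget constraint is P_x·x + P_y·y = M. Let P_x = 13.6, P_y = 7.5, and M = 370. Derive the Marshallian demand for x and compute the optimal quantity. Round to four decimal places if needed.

Thus x* = (4·P_y/P_x)² — independent of M — with the rest of income spent on y.
Plugging in: x* = (4·7.5/13.6)² = 4.8659.

x* = 4.8659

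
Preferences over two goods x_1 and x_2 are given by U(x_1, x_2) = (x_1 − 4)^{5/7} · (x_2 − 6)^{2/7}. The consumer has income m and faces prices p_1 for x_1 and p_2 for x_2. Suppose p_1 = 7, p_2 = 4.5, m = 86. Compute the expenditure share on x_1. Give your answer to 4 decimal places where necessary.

Let x_1' = x_1−4, x_2' = x_2−6. MRS = (5/2)·x_2'/x_1' = p_1/p_2.
After buying the subsistence bundle (4, 6), a share 5/7 of the remaining income goes to x_1: x_1* = 4 + 5/7·(m − 4p_1 − 6p_2)/p_1.
Discretionary income = 86 − 4·7 − 6·4.5 = 31; x_1* = 4 + 5/7·31/7 = 7.1633; x_2* = 6 + 2/7·31/4.5 = 7.9683.
Expenditure on x_1: 7·7.1633 = 50.1429; share = 0.5831.

share on x_1 = 0.5831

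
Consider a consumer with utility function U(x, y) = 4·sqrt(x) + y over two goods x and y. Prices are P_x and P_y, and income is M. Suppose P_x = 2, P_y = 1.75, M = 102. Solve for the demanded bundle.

MU_x = 2/√x, MU_y = 1. Tangency: 2/√x = P_x/P_y.
Thus x* = (2·P_y/P_x)² — independent of M — with the rest of income spent on y.
Plugging in: x* = (2·1.75/2)² = 3.0625, y* = 54.7857.

x* = 3.0625, y* = 54.7857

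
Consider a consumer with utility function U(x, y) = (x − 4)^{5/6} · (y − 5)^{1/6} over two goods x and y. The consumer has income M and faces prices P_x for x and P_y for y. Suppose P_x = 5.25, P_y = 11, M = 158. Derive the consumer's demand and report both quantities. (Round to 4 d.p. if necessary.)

Let x' = x−4, y' = y−5. MRS = 5·y'/x' = P_x/P_y.
After buying the subsistence bundle (4, 5), a share 5/6 of the remaining income goes to x: x* = 4 + 5/6·(M − 4P_x − 5P_y)/P_x.
Discretionary income = 158 − 4·5.25 − 5·11 = 82; x* = 4 + 5/6·82/5.25 = 17.0159; y* = 5 + 1/6·82/11 = 6.2424.

x* = 17.0159, y* = 6.2424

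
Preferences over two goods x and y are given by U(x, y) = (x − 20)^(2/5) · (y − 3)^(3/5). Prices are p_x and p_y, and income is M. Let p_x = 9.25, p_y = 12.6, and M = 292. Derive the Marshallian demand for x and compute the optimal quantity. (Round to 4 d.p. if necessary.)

MRS = (2/3)·(y−3)/(x−20). Tangency with p_x/p_y gives y−3 = (3/2)·(p_x/p_y)·(x−20).
Substituting into the budget: x* = 20 + 0.4·(M − 20·p_x − 3·p_y)/p_x, and y* = 3 + 0.6·(…)/p_y.
Discretionary income = 292 − 20·9.25 − 3·12.6 = 69.2; x* = 20 + 0.4·69.2/9.25 = 22.9924.

x* = 22.9924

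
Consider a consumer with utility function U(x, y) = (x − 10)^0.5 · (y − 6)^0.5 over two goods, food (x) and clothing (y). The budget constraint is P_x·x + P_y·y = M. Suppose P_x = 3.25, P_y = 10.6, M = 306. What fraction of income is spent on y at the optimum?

This is Cobb-Douglas in (x−10, y−6): tangency gives 0.5·P_y·(y−6) = 0.5·P_x·(x−10).
Substituting into the budget: x* = 10 + 0.5·(M − 10·P_x − 6·P_y)/P_x, and y* = 6 + 0.5·(…)/P_y.
Discretionary income = 306 − 10·3.25 − 6·10.6 = 209.9; x* = 10 + 0.5·209.9/3.25 = 42.2923; y* = 6 + 0.5·209.9/10.6 = 15.9009.
Expenditure on y: 10.6·15.9009 = 168.55; share = 0.5508.

share on y = 0.5508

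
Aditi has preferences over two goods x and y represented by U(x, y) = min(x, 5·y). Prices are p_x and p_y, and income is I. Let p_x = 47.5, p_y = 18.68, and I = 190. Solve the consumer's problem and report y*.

Here 5·47.5 + 18.68 = 256.18, giving y* = 0.7417.

y* = 0.7417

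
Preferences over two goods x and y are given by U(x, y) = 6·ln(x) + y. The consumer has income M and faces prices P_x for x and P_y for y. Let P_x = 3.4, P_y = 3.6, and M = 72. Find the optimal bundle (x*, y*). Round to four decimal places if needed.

MU_x = 6/x, MU_y = 1. Tangency: 6/x = P_x/P_y.
So x*(P_x,P_y) = 6·P_y/P_x, independent of income; and y* = (M − 6·P_y)/P_y.
At the given prices: x* = 6·3.6/3.4 = 6.3529, and y* = 14.

x* = 6.3529, y* = 14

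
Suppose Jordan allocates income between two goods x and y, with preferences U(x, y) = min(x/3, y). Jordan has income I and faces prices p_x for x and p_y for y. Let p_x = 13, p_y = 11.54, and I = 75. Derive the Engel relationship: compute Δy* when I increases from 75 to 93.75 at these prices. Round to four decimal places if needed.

Demand: x*(p_x,p_y,I) = 3·I/(3·p_x + p_y), y* = I/(3·p_x + p_y).
Here 3·13 + 11.54 = 50.54, giving y* = 1.484.
At I' = 93.75: y* = 1.855. Change: 1.855 − 1.484 = 0.371.

Δy* = 0.371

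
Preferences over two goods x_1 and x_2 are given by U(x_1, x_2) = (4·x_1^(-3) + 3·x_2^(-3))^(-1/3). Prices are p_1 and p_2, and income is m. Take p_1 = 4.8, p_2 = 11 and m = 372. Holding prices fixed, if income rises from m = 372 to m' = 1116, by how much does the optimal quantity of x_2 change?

Δx_2* = 42.8912

MU_x_1 ∝ 4·x_1^(-4), MU_x_2 ∝ 3·x_2^(-4), so MRS = (4/3)·(x_2/x_1)^(4) = p_1/p_2.
Solve for the ratio: x_2/x_1 = [(3/4)·p_1/p_2]^(0.25).
With the ratio pinned down, the budget gives x_1* = m/(p_1 + p_2·(x_2/x_1)) and x_2* = (x_2/x_1)·x_1*.
Numerically x_2/x_1 = 0.756358, so x_1* = 372/(4.8 + 11·0.756358) = 28.3538 and x_2* = 0.756358·28.3538 = 21.4456.
At m' = 1116: x_2* = 64.3369. Change: 64.3369 − 21.4456 = 42.8912.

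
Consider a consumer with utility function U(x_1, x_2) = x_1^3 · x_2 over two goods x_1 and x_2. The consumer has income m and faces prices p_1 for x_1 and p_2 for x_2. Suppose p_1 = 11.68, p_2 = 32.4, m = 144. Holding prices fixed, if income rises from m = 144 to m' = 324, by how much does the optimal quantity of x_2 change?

Tangency: MRS = 3·x_2/x_1 = p_1/p_2.
So 3·p_2·x_2 = p_1·x_1; combined with the budget, a share 0.75 of income goes to x_1.
Demand: x_1*(p_1,p_2,m) = 0.75·m/p_1 and x_2* = 0.25·m/p_2.
At p_1=11.68, p_2=32.4, m=144: x_2* = 0.25·144/32.4 = 1.1111.
At m' = 324: x_2* = 2.5. Change: 2.5 − 1.1111 = 1.3889.

Δx_2* = 1.3889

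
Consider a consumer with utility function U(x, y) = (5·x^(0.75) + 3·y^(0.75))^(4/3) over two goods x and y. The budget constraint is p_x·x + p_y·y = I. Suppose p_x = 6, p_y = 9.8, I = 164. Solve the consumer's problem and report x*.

MRS = MU_x/MU_y = (5/3)·(y/x)^(0.25). Set equal to p_x/p_y.
Hence y/x = ((3/5)·p_x/p_y)^(1/(0.25)), i.e. raised to the 4 power.
With the ratio pinned down, the budget gives x* = I/(p_x + p_y·(y/x)) and y* = (y/x)·x*.
Numerically y/x = 0.01821, so x* = 164/(6 + 9.8·0.01821) = 26.5438.

x* = 26.5438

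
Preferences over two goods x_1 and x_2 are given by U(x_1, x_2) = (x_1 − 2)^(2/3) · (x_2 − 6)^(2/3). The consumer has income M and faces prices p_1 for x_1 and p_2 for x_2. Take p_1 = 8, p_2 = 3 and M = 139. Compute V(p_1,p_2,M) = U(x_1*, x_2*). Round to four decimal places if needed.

V = 23.6268

MRS = (x_2−6)/(x_1−2). Tangency with p_1/p_2 gives x_2−6 = (p_1/p_2)·(x_1−2).
After buying the subsistence bundle (2, 6), a share 0.5 of the remaining income goes to x_1: x_1* = 2 + 0.5·(M − 2p_1 − 6p_2)/p_1.
Discretionary income = 139 − 2·8 − 6·3 = 105; x_1* = 2 + 0.5·105/8 = 8.5625; x_2* = 6 + 0.5·105/3 = 23.5.
Utility at the optimum: U(8.5625, 23.5) = 23.6268.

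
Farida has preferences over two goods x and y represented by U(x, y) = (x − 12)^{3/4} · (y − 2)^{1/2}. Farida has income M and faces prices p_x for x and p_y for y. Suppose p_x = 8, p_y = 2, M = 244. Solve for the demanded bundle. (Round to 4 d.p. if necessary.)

x* = 22.8, y* = 30.8

This is Cobb-Douglas in (x−12, y−2): tangency gives 0.75·p_y·(y−2) = 0.5·p_x·(x−12).
After buying the subsistence bundle (12, 2), a share 0.6 of the remaining income goes to x: x* = 12 + 0.6·(M − 12p_x − 2p_y)/p_x.
Discretionary income = 244 − 12·8 − 2·2 = 144; x* = 12 + 0.6·144/8 = 22.8; y* = 2 + 0.4·144/2 = 30.8.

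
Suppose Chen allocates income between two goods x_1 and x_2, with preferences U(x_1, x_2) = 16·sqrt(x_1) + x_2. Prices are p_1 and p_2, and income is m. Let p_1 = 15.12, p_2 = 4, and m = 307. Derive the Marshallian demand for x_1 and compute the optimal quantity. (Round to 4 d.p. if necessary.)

Utility is quasi-linear in x_2; the FOC for x_1 is 8/√x_1 = p_1/p_2.
Solve: √x_1 = 8·p_2/p_1, so x_1*(p_1,p_2) = (8·p_2/p_1)², and x_2* = (m − p_1·x_1*)/p_2.
Plugging in: x_1* = (8·4/15.12)² = 4.4792.

x_1* = 4.4792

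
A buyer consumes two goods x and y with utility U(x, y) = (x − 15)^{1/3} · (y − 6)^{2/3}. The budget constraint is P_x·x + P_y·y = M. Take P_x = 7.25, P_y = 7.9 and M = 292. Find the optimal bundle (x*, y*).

x* = 21.246, y* = 17.4641

MRS = (1/2)·(y−6)/(x−15). Tangency with P_x/P_y gives y−6 = 2·(P_x/P_y)·(x−15).
After buying the subsistence bundle (15, 6), a share 1/3 of the remaining income goes to x: x* = 15 + 1/3·(M − 15P_x − 6P_y)/P_x.
Discretionary income = 292 − 15·7.25 − 6·7.9 = 135.85; x* = 15 + 1/3·135.85/7.25 = 21.246; y* = 6 + 2/3·135.85/7.9 = 17.4641.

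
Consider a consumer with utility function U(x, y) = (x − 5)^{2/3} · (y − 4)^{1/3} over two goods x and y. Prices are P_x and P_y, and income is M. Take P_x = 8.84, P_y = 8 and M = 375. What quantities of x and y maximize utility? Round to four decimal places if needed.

This is Cobb-Douglas in (x−5, y−4): tangency gives 2/3·P_y·(y−4) = 1/3·P_x·(x−5).
Substituting into the budget: x* = 5 + 2/3·(M − 5·P_x − 4·P_y)/P_x, and y* = 4 + 1/3·(…)/P_y.
Discretionary income = 375 − 5·8.84 − 4·8 = 298.8; x* = 5 + 2/3·298.8/8.84 = 27.5339; y* = 4 + 1/3·298.8/8 = 16.45.

x* = 27.5339, y* = 16.45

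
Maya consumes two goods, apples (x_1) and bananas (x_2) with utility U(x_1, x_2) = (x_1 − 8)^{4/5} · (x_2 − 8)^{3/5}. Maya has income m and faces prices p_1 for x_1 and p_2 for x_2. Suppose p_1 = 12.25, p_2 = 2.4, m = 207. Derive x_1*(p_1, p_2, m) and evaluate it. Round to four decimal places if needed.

x_1* = 12.1889

Substituting into the budget: x_1* = 8 + 4/7·(m − 8·p_1 − 8·p_2)/p_1, and x_2* = 8 + 3/7·(…)/p_2.
Discretionary income = 207 − 8·12.25 − 8·2.4 = 89.8; x_1* = 8 + 4/7·89.8/12.25 = 12.1889.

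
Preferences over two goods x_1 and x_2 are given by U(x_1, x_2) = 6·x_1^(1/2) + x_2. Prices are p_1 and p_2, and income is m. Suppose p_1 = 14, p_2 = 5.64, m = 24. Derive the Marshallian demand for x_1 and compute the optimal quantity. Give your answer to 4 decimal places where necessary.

x_1* = 1.4606

Utility is quasi-linear in x_2; the FOC for x_1 is 3/√x_1 = p_1/p_2.
Thus x_1* = (3·p_2/p_1)² — independent of m — with the rest of income spent on x_2.
Plugging in: x_1* = (3·5.64/14)² = 1.4606.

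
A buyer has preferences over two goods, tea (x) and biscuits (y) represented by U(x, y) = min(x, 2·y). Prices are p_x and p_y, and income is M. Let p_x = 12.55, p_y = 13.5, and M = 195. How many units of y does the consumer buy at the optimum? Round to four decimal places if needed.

y* = 5.0518

Leontief preferences: the optimum is at the kink where x/2 = y/1, i.e. y = (1/2)·x.
Budget: p_x·x + p_y·(1/2)·x = M, so (2·p_x + p_y)·x = 2·M.
Demand: x*(p_x,p_y,M) = 2·M/(2·p_x + p_y), y* = M/(2·p_x + p_y).
Here 2·12.55 + 13.5 = 38.6, giving y* = 5.0518.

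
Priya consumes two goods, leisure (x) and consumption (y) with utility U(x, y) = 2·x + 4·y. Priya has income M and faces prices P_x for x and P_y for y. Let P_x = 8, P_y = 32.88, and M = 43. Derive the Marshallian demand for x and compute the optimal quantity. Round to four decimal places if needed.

x* = 5.375

Perfect substitutes: compare marginal utility per dollar. 2/P_x vs 4/P_y → 0.25 vs 0.1217.
x gives more utility per dollar, so spend all income on x: x* = M/P_x, y* = 0.
Numerically: x* = 5.375, y* = 0.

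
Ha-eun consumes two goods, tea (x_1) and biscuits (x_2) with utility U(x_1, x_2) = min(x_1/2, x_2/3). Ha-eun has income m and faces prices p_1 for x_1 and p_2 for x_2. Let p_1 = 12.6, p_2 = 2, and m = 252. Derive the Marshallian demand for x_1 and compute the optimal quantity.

x_1* = 16.1538

Leontief preferences: the optimum is at the kink where x_1/2 = x_2/3, i.e. x_2 = (3/2)·x_1.
Budget: p_1·x_1 + p_2·(3/2)·x_1 = m, so (2·p_1 + 3·p_2)·x_1 = 2·m.
Demand: x_1*(p_1,p_2,m) = 2·m/(2·p_1 + 3·p_2), x_2* = 3·m/(2·p_1 + 3·p_2).
Here 2·12.6 + 3·2 = 31.2, giving x_1* = 16.1538.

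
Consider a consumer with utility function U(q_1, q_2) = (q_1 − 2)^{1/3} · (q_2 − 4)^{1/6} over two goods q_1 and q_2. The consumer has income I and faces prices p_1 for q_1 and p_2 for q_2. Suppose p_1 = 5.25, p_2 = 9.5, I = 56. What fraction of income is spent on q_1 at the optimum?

share on q_1 = 0.2768

Discretionary income = 56 − 2·5.25 − 4·9.5 = 7.5; q_1* = 2 + 2/3·7.5/5.25 = 2.9524; q_2* = 4 + 1/3·7.5/9.5 = 4.2632.
Expenditure on q_1: 5.25·2.9524 = 15.5; share = 0.2768.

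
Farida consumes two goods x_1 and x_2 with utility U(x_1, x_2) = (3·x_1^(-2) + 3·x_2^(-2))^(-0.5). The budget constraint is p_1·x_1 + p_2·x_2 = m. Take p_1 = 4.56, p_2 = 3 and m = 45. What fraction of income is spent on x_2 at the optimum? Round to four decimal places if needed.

share on x_2 = 0.4307

From the CES first-order condition, (x_2/x_1)^(3) = p_1/p_2.
Solve for the ratio: x_2/x_1 = [p_1/p_2]^(1/3).
With the ratio pinned down, the budget gives x_1* = m/(p_1 + p_2·(x_2/x_1)) and x_2* = (x_2/x_1)·x_1*.
Numerically x_2/x_1 = 1.149779, so x_1* = 45/(4.56 + 3·1.149779) = 5.6184 and x_2* = 1.149779·5.6184 = 6.46.
Expenditure on x_2: 3·6.46 = 19.3799; share = 0.4307.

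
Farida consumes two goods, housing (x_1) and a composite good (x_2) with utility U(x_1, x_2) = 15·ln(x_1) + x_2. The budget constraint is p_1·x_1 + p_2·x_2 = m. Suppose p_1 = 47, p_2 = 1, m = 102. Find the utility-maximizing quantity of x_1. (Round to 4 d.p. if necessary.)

Set MRS = p_1/p_2: (15/x_1)/1 = p_1/p_2.
So x_1*(p_1,p_2) = 15·p_2/p_1, independent of income; and x_2* = (m − 15·p_2)/p_2.
At the given prices: x_1* = 15·1/47 = 0.3191.

x_1* = 0.3191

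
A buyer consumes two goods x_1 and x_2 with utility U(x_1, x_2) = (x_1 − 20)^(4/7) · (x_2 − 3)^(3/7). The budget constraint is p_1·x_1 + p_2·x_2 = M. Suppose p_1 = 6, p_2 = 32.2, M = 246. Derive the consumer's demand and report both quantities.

Discretionary income = 246 − 20·6 − 3·32.2 = 29.4; x_1* = 20 + 4/7·29.4/6 = 22.8; x_2* = 3 + 3/7·29.4/32.2 = 3.3913.

x_1* = 22.8, x_2* = 3.3913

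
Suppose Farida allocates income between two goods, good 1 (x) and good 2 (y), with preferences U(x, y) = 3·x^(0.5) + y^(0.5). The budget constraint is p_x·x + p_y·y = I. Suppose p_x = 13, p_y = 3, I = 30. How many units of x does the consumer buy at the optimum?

x* = 1.5577

From the CES first-order condition, 3·(y/x)^(0.5) = p_x/p_y.
Solve for the ratio: y/x = [(1/3)·p_x/p_y]^(2).
Substitute y = (y/x)·x into the budget: x* = I/(p_x + p_y·(y/x)).
Numerically y/x = 2.08642, so x* = 30/(13 + 3·2.08642) = 1.5577.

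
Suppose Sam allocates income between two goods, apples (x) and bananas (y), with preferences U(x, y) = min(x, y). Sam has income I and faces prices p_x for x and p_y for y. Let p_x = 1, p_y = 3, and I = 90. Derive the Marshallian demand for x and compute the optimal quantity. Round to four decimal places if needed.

x* = 22.5

With perfect complements, no substitution: consume in ratio x:y = 1:1.
Budget: p_x·x + p_y·x = I, so (p_x + p_y)·x = I.
Demand: x*(p_x,p_y,I) = I/(p_x + p_y), y* = I/(p_x + p_y).
Here 1 + 3 = 4, giving x* = 22.5.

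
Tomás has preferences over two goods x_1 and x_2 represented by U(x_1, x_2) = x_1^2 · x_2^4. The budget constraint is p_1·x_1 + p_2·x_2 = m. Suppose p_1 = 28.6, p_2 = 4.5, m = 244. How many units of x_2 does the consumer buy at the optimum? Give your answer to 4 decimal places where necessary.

Tangency: MRS = (1/2)·x_2/x_1 = p_1/p_2.
Rearranging, p_2·x_2 = 2·p_1·x_1. Substituting into the budget gives p_1·x_1·(1 + 2) = m.
Demand: x_1*(p_1,p_2,m) = 1/3·m/p_1 and x_2* = 2/3·m/p_2.
At p_1=28.6, p_2=4.5, m=244: x_2* = 2/3·244/4.5 = 36.1481.

x_2* = 36.1481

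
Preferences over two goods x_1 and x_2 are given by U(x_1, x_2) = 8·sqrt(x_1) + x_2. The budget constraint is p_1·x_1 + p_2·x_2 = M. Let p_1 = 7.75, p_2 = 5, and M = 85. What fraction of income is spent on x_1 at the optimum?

Set MRS = p_1/p_2: 4·x_1^(−1/2) = p_1/p_2.
Solve: √x_1 = 4·p_2/p_1, so x_1*(p_1,p_2) = (4·p_2/p_1)², and x_2* = (M − p_1·x_1*)/p_2.
Plugging in: x_1* = (4·5/7.75)² = 6.6597, x_2* = 6.6774.
Expenditure on x_1: 7.75·6.6597 = 51.6129; share = 0.6072.

share on x_1 = 0.6072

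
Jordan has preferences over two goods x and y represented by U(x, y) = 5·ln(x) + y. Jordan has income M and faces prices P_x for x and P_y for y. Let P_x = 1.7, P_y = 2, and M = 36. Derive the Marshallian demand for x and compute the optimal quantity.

x* = 5.8824

MU_x = 5/x, MU_y = 1. Tangency: 5/x = P_x/P_y.
So x*(P_x,P_y) = 5·P_y/P_x, independent of income; and y* = (M − 5·P_y)/P_y.
At the given prices: x* = 5·2/1.7 = 5.8824.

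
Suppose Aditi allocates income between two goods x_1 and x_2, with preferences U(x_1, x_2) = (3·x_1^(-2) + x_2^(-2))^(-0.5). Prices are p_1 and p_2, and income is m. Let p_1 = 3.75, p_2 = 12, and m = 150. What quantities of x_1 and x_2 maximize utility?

MU_x_1 ∝ 3·x_1^(-3), MU_x_2 ∝ x_2^(-3), so MRS = 3·(x_2/x_1)^(3) = p_1/p_2.
Hence x_2/x_1 = ((1/3)·p_1/p_2)^(1/(3)), i.e. raised to the 1/3 power.
Substitute x_2 = (x_2/x_1)·x_1 into the budget: x_1* = m/(p_1 + p_2·(x_2/x_1)).
Numerically x_2/x_1 = 0.470518, so x_1* = 150/(3.75 + 12·0.470518) = 15.9639 and x_2* = 0.470518·15.9639 = 7.5113.

x_1* = 15.9639, x_2* = 7.5113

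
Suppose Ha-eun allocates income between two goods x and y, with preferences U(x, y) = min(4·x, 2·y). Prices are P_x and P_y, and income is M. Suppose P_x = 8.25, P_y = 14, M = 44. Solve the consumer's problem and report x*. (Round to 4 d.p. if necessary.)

Here 2·8.25 + 4·14 = 72.5, giving x* = 1.2138.

x* = 1.2138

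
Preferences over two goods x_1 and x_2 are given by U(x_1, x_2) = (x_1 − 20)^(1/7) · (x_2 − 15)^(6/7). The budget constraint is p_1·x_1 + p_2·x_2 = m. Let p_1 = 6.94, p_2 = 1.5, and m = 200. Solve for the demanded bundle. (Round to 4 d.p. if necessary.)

x_1* = 20.7966, x_2* = 37.1143

Let x_1' = x_1−20, x_2' = x_2−15. MRS = (1/6)·x_2'/x_1' = p_1/p_2.
Substituting into the budget: x_1* = 20 + 1/7·(m − 20·p_1 − 15·p_2)/p_1, and x_2* = 15 + 6/7·(…)/p_2.
Discretionary income = 200 − 20·6.94 − 15·1.5 = 38.7; x_1* = 20 + 1/7·38.7/6.94 = 20.7966; x_2* = 15 + 6/7·38.7/1.5 = 37.1143.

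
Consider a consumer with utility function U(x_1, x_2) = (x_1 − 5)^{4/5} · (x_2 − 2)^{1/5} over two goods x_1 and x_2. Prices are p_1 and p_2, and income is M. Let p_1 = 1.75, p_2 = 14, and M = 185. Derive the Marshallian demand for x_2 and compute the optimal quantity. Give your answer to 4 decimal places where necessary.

x_2* = 4.1179

Let x_1' = x_1−5, x_2' = x_2−2. MRS = 4·x_2'/x_1' = p_1/p_2.
Substituting into the budget: x_1* = 5 + 0.8·(M − 5·p_1 − 2·p_2)/p_1, and x_2* = 2 + 0.2·(…)/p_2.
Discretionary income = 185 − 5·1.75 − 2·14 = 148.25; x_2* = 2 + 0.2·148.25/14 = 4.1179.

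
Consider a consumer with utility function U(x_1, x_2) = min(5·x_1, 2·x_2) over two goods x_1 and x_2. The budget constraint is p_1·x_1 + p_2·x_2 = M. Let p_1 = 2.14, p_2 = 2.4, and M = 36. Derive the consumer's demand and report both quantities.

x_1* = 4.4226, x_2* = 11.0565

Leontief preferences: the optimum is at the kink where x_1/2 = x_2/5, i.e. x_2 = (5/2)·x_1.
Budget: p_1·x_1 + p_2·(5/2)·x_1 = M, so (2·p_1 + 5·p_2)·x_1 = 2·M.
Demand: x_1*(p_1,p_2,M) = 2·M/(2·p_1 + 5·p_2), x_2* = 5·M/(2·p_1 + 5·p_2).
Here 2·2.14 + 5·2.4 = 16.28, giving x_1* = 4.4226 and x_2* = 11.0565.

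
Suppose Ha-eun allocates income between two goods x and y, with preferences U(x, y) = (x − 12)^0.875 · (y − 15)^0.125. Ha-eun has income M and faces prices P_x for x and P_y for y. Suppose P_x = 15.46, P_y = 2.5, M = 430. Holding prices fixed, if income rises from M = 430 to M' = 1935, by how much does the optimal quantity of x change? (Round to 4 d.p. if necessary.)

Δx* = 85.1795

This is Cobb-Douglas in (x−12, y−15): tangency gives 0.875·P_y·(y−15) = 0.125·P_x·(x−12).
After buying the subsistence bundle (12, 15), a share 0.875 of the remaining income goes to x: x* = 12 + 0.875·(M − 12P_x − 15P_y)/P_x.
Discretionary income = 430 − 12·15.46 − 15·2.5 = 206.98; x* = 12 + 0.875·206.98/15.46 = 23.7146.
At M' = 1935: x* = 108.8941. Change: 108.8941 − 23.7146 = 85.1795.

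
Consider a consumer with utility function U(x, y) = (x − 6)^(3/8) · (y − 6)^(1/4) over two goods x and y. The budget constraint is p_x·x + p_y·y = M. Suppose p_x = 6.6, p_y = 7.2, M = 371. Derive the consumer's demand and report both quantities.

x* = 32.2, y* = 22.0111

Let x' = x−6, y' = y−6. MRS = (3/2)·y'/x' = p_x/p_y.
After buying the subsistence bundle (6, 6), a share 0.6 of the remaining income goes to x: x* = 6 + 0.6·(M − 6p_x − 6p_y)/p_x.
Discretionary income = 371 − 6·6.6 − 6·7.2 = 288.2; x* = 6 + 0.6·288.2/6.6 = 32.2; y* = 6 + 0.4·288.2/7.2 = 22.0111.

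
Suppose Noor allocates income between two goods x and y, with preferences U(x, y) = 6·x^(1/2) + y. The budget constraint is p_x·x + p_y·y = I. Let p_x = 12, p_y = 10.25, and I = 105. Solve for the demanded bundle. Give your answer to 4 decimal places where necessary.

x* = 6.5664, y* = 2.5564

Solve: √x = 3·p_y/p_x, so x*(p_x,p_y) = (3·p_y/p_x)², and y* = (I − p_x·x*)/p_y.
Plugging in: x* = (3·10.25/12)² = 6.5664, y* = 2.5564.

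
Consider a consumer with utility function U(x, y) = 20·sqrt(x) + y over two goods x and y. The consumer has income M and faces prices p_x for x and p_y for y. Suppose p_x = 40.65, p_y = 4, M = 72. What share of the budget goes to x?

Set MRS = p_x/p_y: 10·x^(−1/2) = p_x/p_y.
Thus x* = (10·p_y/p_x)² — independent of M — with the rest of income spent on y.
Plugging in: x* = (10·4/40.65)² = 0.9683, y* = 8.1599.
Expenditure on x: 40.65·0.9683 = 39.3604; share = 0.5467.

share on x = 0.5467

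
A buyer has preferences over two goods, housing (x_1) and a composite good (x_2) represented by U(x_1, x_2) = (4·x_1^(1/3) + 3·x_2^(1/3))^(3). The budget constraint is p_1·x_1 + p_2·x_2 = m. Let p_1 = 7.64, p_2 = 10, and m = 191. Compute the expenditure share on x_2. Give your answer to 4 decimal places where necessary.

MRS = MU_x_1/MU_x_2 = (4/3)·(x_2/x_1)^(2/3). Set equal to p_1/p_2.
Hence x_2/x_1 = ((3/4)·p_1/p_2)^(1/(2/3)), i.e. raised to the 1.5 power.
With the ratio pinned down, the budget gives x_1* = m/(p_1 + p_2·(x_2/x_1)) and x_2* = (x_2/x_1)·x_1*.
Numerically x_2/x_1 = 0.433742, so x_1* = 191/(7.64 + 10·0.433742) = 15.9467 and x_2* = 0.433742·15.9467 = 6.9167.
Expenditure on x_2: 10·6.9167 = 69.1675; share = 0.3621.

share on x_2 = 0.3621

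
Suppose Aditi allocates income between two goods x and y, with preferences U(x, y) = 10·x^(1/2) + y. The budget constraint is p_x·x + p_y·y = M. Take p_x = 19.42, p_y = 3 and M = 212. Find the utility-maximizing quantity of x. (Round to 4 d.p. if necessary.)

Utility is quasi-linear in y; the FOC for x is 5/√x = p_x/p_y.
Solve: √x = 5·p_y/p_x, so x*(p_x,p_y) = (5·p_y/p_x)², and y* = (M − p_x·x*)/p_y.
Plugging in: x* = (5·3/19.42)² = 0.5966.

x* = 0.5966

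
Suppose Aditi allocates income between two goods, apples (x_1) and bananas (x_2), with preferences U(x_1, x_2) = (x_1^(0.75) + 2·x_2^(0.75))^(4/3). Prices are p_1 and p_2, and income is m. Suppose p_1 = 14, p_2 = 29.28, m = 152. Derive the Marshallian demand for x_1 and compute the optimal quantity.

x_1* = 3.9495

Numerically x_2/x_1 = 0.836273, so x_1* = 152/(14 + 29.28·0.836273) = 3.9495.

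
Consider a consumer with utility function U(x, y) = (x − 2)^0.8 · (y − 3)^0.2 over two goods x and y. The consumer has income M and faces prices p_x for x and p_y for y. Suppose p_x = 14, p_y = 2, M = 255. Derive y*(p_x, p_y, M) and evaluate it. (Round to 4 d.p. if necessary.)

y* = 25.1

After buying the subsistence bundle (2, 3), a share 0.8 of the remaining income goes to x: x* = 2 + 0.8·(M − 2p_x − 3p_y)/p_x.
Discretionary income = 255 − 2·14 − 3·2 = 221; y* = 3 + 0.2·221/2 = 25.1.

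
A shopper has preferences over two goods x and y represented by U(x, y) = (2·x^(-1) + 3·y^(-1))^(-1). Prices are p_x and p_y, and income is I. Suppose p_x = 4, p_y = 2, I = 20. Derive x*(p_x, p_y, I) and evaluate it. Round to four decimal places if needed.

From the CES first-order condition, (2/3)·(y/x)^(2) = p_x/p_y.
Solve for the ratio: y/x = [(3/2)·p_x/p_y]^(0.5).
With the ratio pinned down, the budget gives x* = I/(p_x + p_y·(y/x)) and y* = (y/x)·x*.
Numerically y/x = 1.732051, so x* = 20/(4 + 2·1.732051) = 2.6795.

x* = 2.6795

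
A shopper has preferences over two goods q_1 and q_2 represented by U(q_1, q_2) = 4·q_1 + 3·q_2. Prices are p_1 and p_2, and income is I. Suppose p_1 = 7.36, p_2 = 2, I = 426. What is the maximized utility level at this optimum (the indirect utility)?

Linear utility — the consumer picks whichever good has higher MU/price: 4/7.36 = 0.5435 vs 3/2 = 1.5.
q_2 gives more utility per dollar, so spend all income on q_2: q_2* = I/p_2, q_1* = 0.
Numerically: q_1* = 0, q_2* = 213.
Utility at the optimum: U(0, 213) = 639.

V = 639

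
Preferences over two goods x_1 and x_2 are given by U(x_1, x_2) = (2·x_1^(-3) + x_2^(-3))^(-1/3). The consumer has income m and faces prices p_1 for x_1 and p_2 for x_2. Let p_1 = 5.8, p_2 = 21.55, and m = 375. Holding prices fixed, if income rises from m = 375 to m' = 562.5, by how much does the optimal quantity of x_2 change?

Δx_2* = 6.0239

From the CES first-order condition, 2·(x_2/x_1)^(4) = p_1/p_2.
Solve for the ratio: x_2/x_1 = [(1/2)·p_1/p_2]^(0.25).
Substitute x_2 = (x_2/x_1)·x_1 into the budget: x_1* = m/(p_1 + p_2·(x_2/x_1)).
Numerically x_2/x_1 = 0.605672, so x_1* = 375/(5.8 + 21.55·0.605672) = 19.8915 and x_2* = 0.605672·19.8915 = 12.0478.
At m' = 562.5: x_2* = 18.0716. Change: 18.0716 − 12.0478 = 6.0239.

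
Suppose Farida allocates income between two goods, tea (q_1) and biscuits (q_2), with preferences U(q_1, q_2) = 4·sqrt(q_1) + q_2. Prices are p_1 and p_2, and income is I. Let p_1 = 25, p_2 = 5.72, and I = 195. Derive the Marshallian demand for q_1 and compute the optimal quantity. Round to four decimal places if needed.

MU_q_1 = 2/√q_1, MU_q_2 = 1. Tangency: 2/√q_1 = p_1/p_2.
Thus q_1* = (2·p_2/p_1)² — independent of I — with the rest of income spent on q_2.
Plugging in: q_1* = (2·5.72/25)² = 0.2094.

q_1* = 0.2094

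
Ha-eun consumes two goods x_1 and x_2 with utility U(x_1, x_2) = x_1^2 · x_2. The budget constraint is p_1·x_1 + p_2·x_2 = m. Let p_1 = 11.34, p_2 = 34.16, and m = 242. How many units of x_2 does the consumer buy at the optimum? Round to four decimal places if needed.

MU_x_1/MU_x_2 = (2·x_2)/(x_1); tangency sets this equal to p_1/p_2.
Rearranging, p_2·x_2 = (1/2)·p_1·x_1. Substituting into the budget gives p_1·x_1·(1 + (1/2)) = m.
Demand: x_1*(p_1,p_2,m) = 2/3·m/p_1 and x_2* = 1/3·m/p_2.
At p_1=11.34, p_2=34.16, m=242: x_2* = 1/3·242/34.16 = 2.3614.

x_2* = 2.3614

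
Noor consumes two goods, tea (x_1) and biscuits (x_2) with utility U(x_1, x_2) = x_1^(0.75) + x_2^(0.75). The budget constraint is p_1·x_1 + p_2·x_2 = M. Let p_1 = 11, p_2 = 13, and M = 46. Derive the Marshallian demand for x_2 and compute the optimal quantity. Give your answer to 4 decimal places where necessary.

MRS = MU_x_1/MU_x_2 = (x_2/x_1)^(0.25). Set equal to p_1/p_2.
Solve for the ratio: x_2/x_1 = [p_1/p_2]^(4).
Substitute x_2 = (x_2/x_1)·x_1 into the budget: x_1* = M/(p_1 + p_2·(x_2/x_1)).
Numerically x_2/x_1 = 0.512622, so x_1* = 46/(11 + 13·0.512622) = 2.6042 and x_2* = 0.512622·2.6042 = 1.3349.

x_2* = 1.3349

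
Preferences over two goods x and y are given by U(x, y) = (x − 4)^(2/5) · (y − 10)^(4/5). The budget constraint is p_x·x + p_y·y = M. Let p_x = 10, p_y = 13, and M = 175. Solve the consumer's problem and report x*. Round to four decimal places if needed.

x* = 4.1667

After buying the subsistence bundle (4, 10), a share 1/3 of the remaining income goes to x: x* = 4 + 1/3·(M − 4p_x − 10p_y)/p_x.
Discretionary income = 175 − 4·10 − 10·13 = 5; x* = 4 + 1/3·5/10 = 4.1667.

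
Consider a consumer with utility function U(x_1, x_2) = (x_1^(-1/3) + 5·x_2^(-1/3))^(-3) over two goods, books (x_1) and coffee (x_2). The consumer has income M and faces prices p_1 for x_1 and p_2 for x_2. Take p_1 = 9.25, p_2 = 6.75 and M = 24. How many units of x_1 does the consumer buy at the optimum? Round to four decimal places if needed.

x_1* = 0.6343

From the CES first-order condition, (1/5)·(x_2/x_1)^(4/3) = p_1/p_2.
Hence x_2/x_1 = (5·p_1/p_2)^(1/(4/3)), i.e. raised to the 0.75 power.
Substitute x_2 = (x_2/x_1)·x_1 into the budget: x_1* = M/(p_1 + p_2·(x_2/x_1)).
Numerically x_2/x_1 = 4.235025, so x_1* = 24/(9.25 + 6.75·4.235025) = 0.6343.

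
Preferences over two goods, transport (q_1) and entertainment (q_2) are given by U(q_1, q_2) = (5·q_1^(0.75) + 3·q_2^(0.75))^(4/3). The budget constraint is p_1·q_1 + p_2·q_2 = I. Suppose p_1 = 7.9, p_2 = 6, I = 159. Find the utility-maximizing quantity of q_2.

MRS = MU_q_1/MU_q_2 = (5/3)·(q_2/q_1)^(0.25). Set equal to p_1/p_2.
Solve for the ratio: q_2/q_1 = [(3/5)·p_1/p_2]^(4).
With the ratio pinned down, the budget gives q_1* = I/(p_1 + p_2·(q_2/q_1)) and q_2* = (q_2/q_1)·q_1*.
Numerically q_2/q_1 = 0.389501, so q_1* = 159/(7.9 + 6·0.389501) = 15.5319 and q_2* = 0.389501·15.5319 = 6.0497.

q_2* = 6.0497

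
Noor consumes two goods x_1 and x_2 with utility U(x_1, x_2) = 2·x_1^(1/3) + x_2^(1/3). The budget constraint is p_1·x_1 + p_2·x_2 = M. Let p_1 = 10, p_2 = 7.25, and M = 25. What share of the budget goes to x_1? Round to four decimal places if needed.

share on x_1 = 0.7066

MU_x_1 ∝ 2·x_1^(-2/3), MU_x_2 ∝ x_2^(-2/3), so MRS = 2·(x_2/x_1)^(2/3) = p_1/p_2.
Hence x_2/x_1 = ((1/2)·p_1/p_2)^(1/(2/3)), i.e. raised to the 1.5 power.
Substitute x_2 = (x_2/x_1)·x_1 into the budget: x_1* = M/(p_1 + p_2·(x_2/x_1)).
Numerically x_2/x_1 = 0.572727, so x_1* = 25/(10 + 7.25·0.572727) = 1.7665 and x_2* = 0.572727·1.7665 = 1.0117.
Expenditure on x_1: 10·1.7665 = 17.665; share = 0.7066.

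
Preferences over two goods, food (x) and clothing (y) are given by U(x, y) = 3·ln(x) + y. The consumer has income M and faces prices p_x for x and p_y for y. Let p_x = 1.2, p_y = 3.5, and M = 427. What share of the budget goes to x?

MU_x = 3/x, MU_y = 1. Tangency: 3/x = p_x/p_y.
So x*(p_x,p_y) = 3·p_y/p_x, independent of income; and y* = (M − 3·p_y)/p_y.
At the given prices: x* = 3·3.5/1.2 = 8.75, and y* = 119.
Expenditure on x: 1.2·8.75 = 10.5; share = 0.0246.

share on x = 0.0246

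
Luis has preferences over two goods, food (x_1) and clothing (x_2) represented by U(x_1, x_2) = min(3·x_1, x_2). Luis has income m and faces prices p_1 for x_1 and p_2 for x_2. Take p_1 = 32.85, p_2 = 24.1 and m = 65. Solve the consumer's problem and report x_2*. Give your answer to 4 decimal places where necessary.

x_2* = 1.8545

Leontief preferences: the optimum is at the kink where x_1/1 = x_2/3, i.e. x_2 = 3·x_1.
Budget: p_1·x_1 + p_2·3·x_1 = m, so (p_1 + 3·p_2)·x_1 = m.
Demand: x_1*(p_1,p_2,m) = m/(p_1 + 3·p_2), x_2* = 3·m/(p_1 + 3·p_2).
Here 32.85 + 3·24.1 = 105.15, giving x_2* = 1.8545.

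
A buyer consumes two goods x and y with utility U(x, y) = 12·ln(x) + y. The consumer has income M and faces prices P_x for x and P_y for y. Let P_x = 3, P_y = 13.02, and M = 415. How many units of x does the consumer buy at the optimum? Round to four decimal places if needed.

Set MRS = P_x/P_y: (12/x)/1 = P_x/P_y.
So x*(P_x,P_y) = 12·P_y/P_x, independent of income; and y* = (M − 12·P_y)/P_y.
At the given prices: x* = 12·13.02/3 = 52.08.

x* = 52.08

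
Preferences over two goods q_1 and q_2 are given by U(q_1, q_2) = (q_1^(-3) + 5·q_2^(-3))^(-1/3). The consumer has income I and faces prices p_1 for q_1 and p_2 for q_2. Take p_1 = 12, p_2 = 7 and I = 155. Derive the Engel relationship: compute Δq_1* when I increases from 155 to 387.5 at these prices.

Δq_1* = 9.6966

MRS = MU_q_1/MU_q_2 = (1/5)·(q_2/q_1)^(4). Set equal to p_1/p_2.
Hence q_2/q_1 = (5·p_1/p_2)^(1/(4)), i.e. raised to the 0.25 power.
With the ratio pinned down, the budget gives q_1* = I/(p_1 + p_2·(q_2/q_1)) and q_2* = (q_2/q_1)·q_1*.
Numerically q_2/q_1 = 1.711052, so q_1* = 155/(12 + 7·1.711052) = 6.4644.
At I' = 387.5: q_1* = 16.1611. Change: 16.1611 − 6.4644 = 9.6966.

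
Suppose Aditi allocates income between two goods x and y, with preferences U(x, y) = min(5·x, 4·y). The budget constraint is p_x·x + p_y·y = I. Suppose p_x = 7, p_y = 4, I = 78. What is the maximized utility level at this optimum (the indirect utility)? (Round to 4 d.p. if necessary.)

V = 32.5

With perfect complements, no substitution: consume in ratio x:y = 4:5.
Budget: p_x·x + p_y·(5/4)·x = I, so (4·p_x + 5·p_y)·x = 4·I.
Demand: x*(p_x,p_y,I) = 4·I/(4·p_x + 5·p_y), y* = 5·I/(4·p_x + 5·p_y).
Here 4·7 + 5·4 = 48, giving x* = 6.5 and y* = 8.125.
Utility at the optimum: U(6.5, 8.125) = 32.5.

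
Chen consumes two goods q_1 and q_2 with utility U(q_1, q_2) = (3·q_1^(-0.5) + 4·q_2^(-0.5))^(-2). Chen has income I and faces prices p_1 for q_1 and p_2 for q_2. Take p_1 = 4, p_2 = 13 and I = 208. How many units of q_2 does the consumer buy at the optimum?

MRS = MU_q_1/MU_q_2 = (3/4)·(q_2/q_1)^(1.5). Set equal to p_1/p_2.
Hence q_2/q_1 = ((4/3)·p_1/p_2)^(1/(1.5)), i.e. raised to the 2/3 power.
With the ratio pinned down, the budget gives q_1* = I/(p_1 + p_2·(q_2/q_1)) and q_2* = (q_2/q_1)·q_1*.
Numerically q_2/q_1 = 0.552124, so q_1* = 208/(4 + 13·0.552124) = 18.6086 and q_2* = 0.552124·18.6086 = 10.2743.

q_2* = 10.2743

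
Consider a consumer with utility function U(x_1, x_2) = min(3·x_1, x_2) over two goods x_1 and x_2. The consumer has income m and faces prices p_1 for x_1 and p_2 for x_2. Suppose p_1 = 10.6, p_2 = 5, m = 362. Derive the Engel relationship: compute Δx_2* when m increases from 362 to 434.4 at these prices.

Leontief preferences: the optimum is at the kink where x_1/1 = x_2/3, i.e. x_2 = 3·x_1.
Budget: p_1·x_1 + p_2·3·x_1 = m, so (p_1 + 3·p_2)·x_1 = m.
Demand: x_1*(p_1,p_2,m) = m/(p_1 + 3·p_2), x_2* = 3·m/(p_1 + 3·p_2).
Here 10.6 + 3·5 = 25.6, giving x_2* = 42.4219.
At m' = 434.4: x_2* = 50.9062. Change: 50.9062 − 42.4219 = 8.4844.

Δx_2* = 8.4844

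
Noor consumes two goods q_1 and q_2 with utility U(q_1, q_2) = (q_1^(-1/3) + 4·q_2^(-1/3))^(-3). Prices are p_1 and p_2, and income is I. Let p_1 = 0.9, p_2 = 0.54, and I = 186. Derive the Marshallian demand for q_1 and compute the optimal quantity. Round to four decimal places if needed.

From the CES first-order condition, (1/4)·(q_2/q_1)^(4/3) = p_1/p_2.
Solve for the ratio: q_2/q_1 = [4·p_1/p_2]^(0.75).
Substitute q_2 = (q_2/q_1)·q_1 into the budget: q_1* = I/(p_1 + p_2·(q_2/q_1)).
Numerically q_2/q_1 = 4.148887, so q_1* = 186/(0.9 + 0.54·4.148887) = 59.2281.

q_1* = 59.2281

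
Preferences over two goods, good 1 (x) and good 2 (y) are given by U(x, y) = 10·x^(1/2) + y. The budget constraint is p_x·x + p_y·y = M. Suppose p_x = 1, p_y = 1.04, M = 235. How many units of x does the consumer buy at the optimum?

x* = 27.04

Utility is quasi-linear in y; the FOC for x is 5/√x = p_x/p_y.
Thus x* = (5·p_y/p_x)² — independent of M — with the rest of income spent on y.
Plugging in: x* = (5·1.04/1)² = 27.04.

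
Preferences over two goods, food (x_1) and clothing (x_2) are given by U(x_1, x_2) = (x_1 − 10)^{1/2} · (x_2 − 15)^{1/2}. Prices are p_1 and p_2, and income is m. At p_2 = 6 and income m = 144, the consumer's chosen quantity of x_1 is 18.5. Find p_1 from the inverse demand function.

p_1 = 2

This is Cobb-Douglas in (x_1−10, x_2−15): tangency gives 0.5·p_2·(x_2−15) = 0.5·p_1·(x_1−10).
After buying the subsistence bundle (10, 15), a share 0.5 of the remaining income goes to x_1: x_1* = 10 + 0.5·(m − 10p_1 − 15p_2)/p_1.
Set x_1* = 18.5 in the demand function and solve for p_1: p_1 = 2.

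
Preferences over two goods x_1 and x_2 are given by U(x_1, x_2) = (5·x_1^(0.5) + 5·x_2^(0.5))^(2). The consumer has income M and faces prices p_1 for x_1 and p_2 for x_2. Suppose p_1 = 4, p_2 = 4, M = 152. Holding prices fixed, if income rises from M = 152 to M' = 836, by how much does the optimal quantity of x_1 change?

MU_x_1 ∝ 5·x_1^(-0.5), MU_x_2 ∝ 5·x_2^(-0.5), so MRS = (x_2/x_1)^(0.5) = p_1/p_2.
Hence x_2/x_1 = (p_1/p_2)^(1/(0.5)), i.e. raised to the 2 power.
With the ratio pinned down, the budget gives x_1* = M/(p_1 + p_2·(x_2/x_1)) and x_2* = (x_2/x_1)·x_1*.
Numerically x_2/x_1 = 1, so x_1* = 152/(4 + 4·1) = 19.
At M' = 836: x_1* = 104.5. Change: 104.5 − 19 = 85.5.

Δx_1* = 85.5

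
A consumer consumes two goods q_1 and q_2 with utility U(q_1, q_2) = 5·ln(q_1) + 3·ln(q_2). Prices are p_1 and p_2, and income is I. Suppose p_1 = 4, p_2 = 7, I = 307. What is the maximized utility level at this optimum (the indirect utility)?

Tangency: MRS = (5/3)·q_2/q_1 = p_1/p_2.
Rearranging, p_2·q_2 = (3/5)·p_1·q_1. Substituting into the budget gives p_1·q_1·(1 + (3/5)) = I.
Demand: q_1*(p_1,p_2,I) = 0.625·I/p_1 and q_2* = 0.375·I/p_2.
At p_1=4, p_2=7, I=307: q_1* = 0.625·307/4 = 47.9688, q_2* = 16.4464.
Utility at the optimum: U(47.9688, 16.4464) = 27.7531.

V = 27.7531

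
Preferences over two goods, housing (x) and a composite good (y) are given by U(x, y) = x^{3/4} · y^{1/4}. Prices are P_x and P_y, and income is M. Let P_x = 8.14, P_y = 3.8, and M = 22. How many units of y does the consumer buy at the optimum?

MU_x/MU_y = (0.75·y)/(0.25·x); tangency sets this equal to P_x/P_y.
Rearranging, P_y·y = (1/3)·P_x·x. Substituting into the budget gives P_x·x·(1 + (1/3)) = M.
Demand: x*(P_x,P_y,M) = 0.75·M/P_x and y* = 0.25·M/P_y.
At P_x=8.14, P_y=3.8, M=22: y* = 0.25·22/3.8 = 1.4474.

y* = 1.4474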